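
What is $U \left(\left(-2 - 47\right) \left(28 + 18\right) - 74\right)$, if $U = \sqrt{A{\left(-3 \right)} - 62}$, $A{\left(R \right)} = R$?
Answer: $- 2328 i \sqrt{65} \approx - 18769.0 i$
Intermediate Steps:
$U = i \sqrt{65}$ ($U = \sqrt{-3 - 62} = \sqrt{-65} = i \sqrt{65} \approx 8.0623 i$)
$U \left(\left(-2 - 47\right) \left(28 + 18\right) - 74\right) = i \sqrt{65} \left(\left(-2 - 47\right) \left(28 + 18\right) - 74\right) = i \sqrt{65} \left(\left(-49\right) 46 - 74\right) = i \sqrt{65} \left(-2254 - 74\right) = i \sqrt{65} \left(-2328\right) = - 2328 i \sqrt{65}$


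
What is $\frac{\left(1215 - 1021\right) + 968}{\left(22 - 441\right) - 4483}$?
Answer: $- \frac{581}{2451} \approx -0.23705$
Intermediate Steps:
$\frac{\left(1215 - 1021\right) + 968}{\left(22 - 441\right) - 4483} = \frac{194 + 968}{-419 - 4483} = \frac{1162}{-4902} = 1162 \left(- \frac{1}{4902}\right) = - \frac{581}{2451}$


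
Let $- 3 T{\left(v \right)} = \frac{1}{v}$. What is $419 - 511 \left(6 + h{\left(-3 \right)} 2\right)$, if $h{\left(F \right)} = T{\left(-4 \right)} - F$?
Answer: $- \frac{34789}{6} \approx -5798.2$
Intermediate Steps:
$T{\left(v \right)} = - \frac{1}{3 v}$
$h{\left(F \right)} = \frac{1}{12} - F$ ($h{\left(F \right)} = - \frac{1}{3 \left(-4\right)} - F = \left(- \frac{1}{3}\right) \left(- \frac{1}{4}\right) - F = \frac{1}{12} - F$)
$419 - 511 \left(6 + h{\left(-3 \right)} 2\right) = 419 - 511 \left(6 + \left(\frac{1}{12} - -3\right) 2\right) = 419 - 511 \left(6 + \left(\frac{1}{12} + 3\right) 2\right) = 419 - 511 \left(6 + \frac{37}{12} \cdot 2\right) = 419 - 511 \left(6 + \frac{37}{6}\right) = 419 - \frac{37303}{6} = - \frac{34789}{6}$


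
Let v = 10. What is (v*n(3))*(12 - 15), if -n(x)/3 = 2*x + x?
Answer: 810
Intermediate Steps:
n(x) = -9*x (n(x) = -3*(2*x + x) = -9*x)
(v*n(3))*(12 - 15) = (10*(-9*3))*(12 - 15) = (10*(-27))*(-3) = -270*(-3) = 810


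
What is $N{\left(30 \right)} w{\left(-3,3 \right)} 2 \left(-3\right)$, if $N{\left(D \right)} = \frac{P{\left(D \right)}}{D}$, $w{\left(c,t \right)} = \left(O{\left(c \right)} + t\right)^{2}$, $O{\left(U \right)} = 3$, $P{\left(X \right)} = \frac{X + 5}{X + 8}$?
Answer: $- \frac{126}{19} \approx -6.6316$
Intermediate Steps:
$P{\left(X \right)} = \frac{5 + X}{8 + X}$
$w{\left(c,t \right)} = \left(3 + t\right)^{2}$
$N{\left(D \right)} = \frac{5 + D}{D \left(8 + D\right)}$ ($N{\left(D \right)} = \frac{\frac{1}{8 + D} \left(5 + D\right)}{D} = \frac{5 + D}{D \left(8 + D\right)}$)
$N{\left(30 \right)} w{\left(-3,3 \right)} 2 \left(-3\right) = \frac{5 + 30}{30 \left(8 + 30\right)} \left(3 + 3\right)^{2} \cdot 2 \left(-3\right) = \frac{1}{30} \cdot \frac{1}{38} \cdot 35 \cdot 6^{2} \cdot 2 \left(-3\right) = \frac{1}{30} \cdot \frac{1}{38} \cdot 35 \cdot 36 \cdot 2 \left(-3\right) = \frac{7 \cdot 72 \left(-3\right)}{228} = \frac{7}{228} \left(-216\right) = - \frac{126}{19}$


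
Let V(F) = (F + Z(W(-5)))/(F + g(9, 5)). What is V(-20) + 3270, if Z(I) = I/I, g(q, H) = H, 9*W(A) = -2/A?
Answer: 49069/15 ≈ 3271.3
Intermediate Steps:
W(A) = -2/(9*A) (W(A) = (-2/A)/9 = -2/(9*A))
Z(I) = 1
V(F) = (1 + F)/(5 + F) (V(F) = (F + 1)/(F + 5) = (1 + F)/(5 + F))
V(-20) + 3270 = (1 - 20)/(5 - 20) + 3270 = -19/(-15) + 3270 = -1/15*(-19) + 3270 = 19/15 + 3270 = 49069/15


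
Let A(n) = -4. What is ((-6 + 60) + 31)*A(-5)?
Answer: -340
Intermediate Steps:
((-6 + 60) + 31)*A(-5) = ((-6 + 60) + 31)*(-4) = (54 + 31)*(-4) = 85*(-4) = -340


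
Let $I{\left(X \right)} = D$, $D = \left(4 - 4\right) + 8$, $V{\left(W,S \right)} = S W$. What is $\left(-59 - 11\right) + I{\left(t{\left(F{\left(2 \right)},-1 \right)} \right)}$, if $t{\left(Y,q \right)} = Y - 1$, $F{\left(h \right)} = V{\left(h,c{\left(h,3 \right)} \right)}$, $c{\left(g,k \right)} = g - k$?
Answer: $-62$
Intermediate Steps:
$F{\left(h \right)} = h \left(-3 + h\right)$ ($F{\left(h \right)} = \left(h - 3\right) h = \left(-3 + h\right) h = h \left(-3 + h\right)$)
$D = 8$ ($D = 0 + 8 = 8$)
$t{\left(Y,q \right)} = -1 + Y$
$I{\left(X \right)} = 8$
$\left(-59 - 11\right) + I{\left(t{\left(F{\left(2 \right)},-1 \right)} \right)} = \left(-59 - 11\right) + 8 = -70 + 8 = -62$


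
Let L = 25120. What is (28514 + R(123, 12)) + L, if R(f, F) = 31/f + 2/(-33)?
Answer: 72567061/1353 ≈ 53634.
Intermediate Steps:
R(f, F) = -2/33 + 31/f (R(f, F) = 31/f + 2*(-1/33) = 31/f - 2/33 = -2/33 + 31/f)
(28514 + R(123, 12)) + L = (28514 + (-2/33 + 31/123)) + 25120 = (28514 + 259/1353) + 25120 = 38579701/1353 + 25120 = 72567061/1353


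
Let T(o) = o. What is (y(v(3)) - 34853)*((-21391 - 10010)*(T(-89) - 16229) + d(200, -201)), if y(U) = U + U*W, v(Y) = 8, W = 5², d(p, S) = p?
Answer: -17752157520110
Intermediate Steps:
W = 25
y(U) = 26*U (y(U) = U + U*25 = U + 25*U = 26*U)
(y(v(3)) - 34853)*((-21391 - 10010)*(T(-89) - 16229) + d(200, -201)) = (26*8 - 34853)*((-21391 - 10010)*(-89 - 16229) + 200) = (208 - 34853)*(-31401*(-16318) + 200) = -34645*(512401518 + 200) = -34645*512401718 = -17752157520110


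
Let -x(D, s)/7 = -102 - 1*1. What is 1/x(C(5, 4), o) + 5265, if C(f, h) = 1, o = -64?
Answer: 3796066/721 ≈ 5265.0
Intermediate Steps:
x(D, s) = 721 (x(D, s) = -7*(-102 - 1*1) = -7*(-102 - 1) = -7*(-103) = 721)
1/x(C(5, 4), o) + 5265 = 1/721 + 5265 = 3796066/721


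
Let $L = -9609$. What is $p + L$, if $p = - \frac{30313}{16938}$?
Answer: $- \frac{162787555}{16938} \approx -9610.8$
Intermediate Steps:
$p = - \frac{30313}{16938}$ ($p = \left(-30313\right) \frac{1}{16938} = - \frac{30313}{16938} \approx -1.7896$)
$p + L = - \frac{30313}{16938} - 9609 = - \frac{162787555}{16938}$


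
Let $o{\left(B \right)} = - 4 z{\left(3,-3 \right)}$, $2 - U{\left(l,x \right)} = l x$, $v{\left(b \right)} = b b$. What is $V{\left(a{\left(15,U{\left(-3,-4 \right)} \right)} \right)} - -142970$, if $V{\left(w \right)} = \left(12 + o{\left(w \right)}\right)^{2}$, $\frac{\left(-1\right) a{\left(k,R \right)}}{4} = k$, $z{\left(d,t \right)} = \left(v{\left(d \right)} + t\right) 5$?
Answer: $154634$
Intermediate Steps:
$v{\left(b \right)} = b^{2}$
$z{\left(d,t \right)} = 5 t + 5 d^{2}$ ($z{\left(d,t \right)} = \left(d^{2} + t\right) 5 = \left(t + d^{2}\right) 5 = 5 t + 5 d^{2}$)
$U{\left(l,x \right)} = 2 - l x$
$o{\left(B \right)} = -120$ ($o{\left(B \right)} = - 4 \left(5 \left(-3\right) + 5 \cdot 3^{2}\right) = - 4 \left(-15 + 5 \cdot 9\right) = - 4 \left(-15 + 45\right) = \left(-4\right) 30 = -120$)
$a{\left(k,R \right)} = - 4 k$
$V{\left(w \right)} = 11664$ ($V{\left(w \right)} = \left(12 - 120\right)^{2} = \left(-108\right)^{2} = 11664$)
$V{\left(a{\left(15,U{\left(-3,-4 \right)} \right)} \right)} - -142970 = 11664 - -142970 = 11664 + 142970 = 154634$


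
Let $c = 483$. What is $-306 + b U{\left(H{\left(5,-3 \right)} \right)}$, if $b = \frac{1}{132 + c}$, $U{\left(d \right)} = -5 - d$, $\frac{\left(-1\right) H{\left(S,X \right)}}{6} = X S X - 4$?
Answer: $- \frac{187949}{615} \approx -305.61$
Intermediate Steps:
$H{\left(S,X \right)} = 24 - 6 S X^{2}$ ($H{\left(S,X \right)} = - 6 \left(X S X - 4\right) = - 6 \left(S X X - 4\right) = - 6 \left(S X^{2} - 4\right) = - 6 \left(-4 + S X^{2}\right) = 24 - 6 S X^{2}$)
$b = \frac{1}{615}$ ($b = \frac{1}{132 + 483} = \frac{1}{615} \approx 0.001626$)
$-306 + b U{\left(H{\left(5,-3 \right)} \right)} = -306 + \frac{-5 - \left(24 - 30 \left(-3\right)^{2}\right)}{615} = -306 + \frac{-5 - \left(24 - 30 \cdot 9\right)}{615} = -306 + \frac{-5 - \left(24 - 270\right)}{615} = -306 + \frac{-5 - -246}{615} = -306 + \frac{-5 + 246}{615} = -306 + \frac{1}{615} \cdot 241 = -306 + \frac{241}{615} = - \frac{187949}{615}$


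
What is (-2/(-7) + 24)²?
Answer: 28900/49 ≈ 589.80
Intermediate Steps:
(-2/(-7) + 24)² = (-2*(-⅐) + 24)² = (2/7 + 24)² = (170/7)² = 28900/49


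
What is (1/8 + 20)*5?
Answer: 805/8 ≈ 100.63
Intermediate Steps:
(1/8 + 20)*5 = (⅛ + 20)*5 = (161/8)*5 = 805/8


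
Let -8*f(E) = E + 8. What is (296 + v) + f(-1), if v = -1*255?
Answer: 321/8 ≈ 40.125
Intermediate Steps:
v = -255
f(E) = -1 - E/8 (f(E) = -(E + 8)/8 = -(8 + E)/8 = -1 - E/8)
(296 + v) + f(-1) = (296 - 255) + (-1 - ⅛*(-1)) = 41 + (-1 + ⅛) = 41 - 7/8 = 321/8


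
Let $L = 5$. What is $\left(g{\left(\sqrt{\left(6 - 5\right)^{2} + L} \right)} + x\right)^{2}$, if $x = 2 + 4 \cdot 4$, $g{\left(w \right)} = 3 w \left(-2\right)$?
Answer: $540 - 216 \sqrt{6} \approx 10.91$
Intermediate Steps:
$g{\left(w \right)} = - 6 w$
$x = 18$ ($x = 2 + 16 = 18$)
$\left(g{\left(\sqrt{\left(6 - 5\right)^{2} + L} \right)} + x\right)^{2} = \left(- 6 \sqrt{\left(6 - 5\right)^{2} + 5} + 18\right)^{2} = \left(- 6 \sqrt{1^{2} + 5} + 18\right)^{2} = \left(- 6 \sqrt{1 + 5} + 18\right)^{2} = \left(- 6 \sqrt{6} + 18\right)^{2} = \left(18 - 6 \sqrt{6}\right)^{2}$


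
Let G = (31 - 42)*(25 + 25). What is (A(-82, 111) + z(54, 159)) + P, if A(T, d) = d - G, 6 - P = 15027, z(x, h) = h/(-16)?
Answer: -229919/16 ≈ -14370.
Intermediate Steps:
z(x, h) = -h/16 (z(x, h) = h*(-1/16) = -h/16)
G = -550 (G = -11*50 = -550)
P = -15021 (P = 6 - 1*15027 = 6 - 15027 = -15021)
A(T, d) = 550 + d (A(T, d) = d - 1*(-550) = d + 550 = 550 + d)
(A(-82, 111) + z(54, 159)) + P = ((550 + 111) - 1/16*159) - 15021 = (661 - 159/16) - 15021 = 10417/16 - 15021 = -229919/16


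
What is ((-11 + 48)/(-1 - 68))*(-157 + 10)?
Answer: 1813/23 ≈ 78.826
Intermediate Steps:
((-11 + 48)/(-1 - 68))*(-157 + 10) = (37/(-69))*(-147) = (37*(-1/69))*(-147) = -37/69*(-147) = 1813/23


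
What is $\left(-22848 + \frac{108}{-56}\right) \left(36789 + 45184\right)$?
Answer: $- \frac{26223080727}{14} \approx -1.8731 \cdot 10^{9}$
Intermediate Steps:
$\left(-22848 + \frac{108}{-56}\right) \left(36789 + 45184\right) = \left(-22848 + 108 \left(- \frac{1}{56}\right)\right) 81973 = \left(-22848 - \frac{27}{14}\right) 81973 = \left(- \frac{319899}{14}\right) 81973 = - \frac{26223080727}{14}$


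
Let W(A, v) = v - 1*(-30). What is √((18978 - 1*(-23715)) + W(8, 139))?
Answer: √42862 ≈ 207.03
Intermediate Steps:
W(A, v) = 30 + v (W(A, v) = v + 30 = 30 + v)
√((18978 - 1*(-23715)) + W(8, 139)) = √((18978 - 1*(-23715)) + (30 + 139)) = √((18978 + 23715) + 169) = √(42693 + 169) = √42862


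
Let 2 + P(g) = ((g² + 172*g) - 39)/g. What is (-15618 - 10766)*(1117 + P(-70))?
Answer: -1124340968/35 ≈ -3.2124e+7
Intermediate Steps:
P(g) = -2 + (-39 + g² + 172*g)/g (P(g) = -2 + ((g² + 172*g) - 39)/g = -2 + (-39 + g² + 172*g)/g)
(-15618 - 10766)*(1117 + P(-70)) = (-15618 - 10766)*(1117 + (170 - 70 - 39/(-70))) = -26384*(1117 + (170 - 70 - 39*(-1/70))) = -26384*(1117 + (170 - 70 + 39/70)) = -26384*(1117 + 7039/70) = -26384*85229/70 = -1124340968/35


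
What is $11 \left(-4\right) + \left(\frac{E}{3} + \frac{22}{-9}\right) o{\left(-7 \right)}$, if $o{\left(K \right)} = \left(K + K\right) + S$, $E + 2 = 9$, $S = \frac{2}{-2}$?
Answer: $- \frac{127}{3} \approx -42.333$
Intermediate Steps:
$S = -1$ ($S = 2 \left(- \frac{1}{2}\right) = -1$)
$E = 7$ ($E = -2 + 9 = 7$)
$o{\left(K \right)} = -1 + 2 K$ ($o{\left(K \right)} = \left(K + K\right) - 1 = 2 K - 1 = -1 + 2 K$)
$11 \left(-4\right) + \left(\frac{E}{3} + \frac{22}{-9}\right) o{\left(-7 \right)} = 11 \left(-4\right) + \left(\frac{7}{3} + \frac{22}{-9}\right) \left(-1 + 2 \left(-7\right)\right) = -44 + \left(7 \cdot \frac{1}{3} + 22 \left(- \frac{1}{9}\right)\right) \left(-1 - 14\right) = -44 + \left(\frac{7}{3} - \frac{22}{9}\right) \left(-15\right) = -44 - - \frac{5}{3} = -44 + \frac{5}{3} = - \frac{127}{3}$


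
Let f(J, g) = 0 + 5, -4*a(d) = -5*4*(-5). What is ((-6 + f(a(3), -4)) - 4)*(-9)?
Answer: 45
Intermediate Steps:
a(d) = -25 (a(d) = -(-5*4)*(-5)/4 = -(-5)*(-5) = -¼*100 = -25)
f(J, g) = 5
((-6 + f(a(3), -4)) - 4)*(-9) = ((-6 + 5) - 4)*(-9) = (-1 - 4)*(-9) = -5*(-9) = 45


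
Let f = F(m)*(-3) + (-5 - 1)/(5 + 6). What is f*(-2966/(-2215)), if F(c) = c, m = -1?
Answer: 80082/24365 ≈ 3.2868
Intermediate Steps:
f = 27/11 (f = -1*(-3) + (-5 - 1)/(5 + 6) = 3 - 6/11 = 27/11 ≈ 2.4545)
f*(-2966/(-2215)) = 27*(-2966/(-2215))/11 = 27*(-2966*(-1/2215))/11 = (27/11)*(2966/2215) = 80082/24365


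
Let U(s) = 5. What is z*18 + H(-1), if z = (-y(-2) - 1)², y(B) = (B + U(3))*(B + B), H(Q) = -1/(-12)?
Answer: 26137/12 ≈ 2178.1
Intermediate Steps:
H(Q) = 1/12 (H(Q) = -1*(-1/12) = 1/12)
y(B) = 2*B*(5 + B) (y(B) = (B + 5)*(B + B) = (5 + B)*(2*B) = 2*B*(5 + B))
z = 121 (z = (-2*(-2)*(5 - 2) - 1)² = (-2*(-2)*3 - 1)² = (-1*(-12) - 1)² = (12 - 1)² = 11² = 121)
z*18 + H(-1) = 121*18 + 1/12 = 2178 + 1/12 = 26137/12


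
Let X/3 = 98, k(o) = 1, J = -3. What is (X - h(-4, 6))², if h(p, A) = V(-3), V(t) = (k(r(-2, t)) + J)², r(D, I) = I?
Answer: 84100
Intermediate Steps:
V(t) = 4 (V(t) = (1 - 3)² = (-2)² = 4)
h(p, A) = 4
X = 294 (X = 3*98 = 294)
(X - h(-4, 6))² = (294 - 1*4)² = (294 - 4)² = 290² = 84100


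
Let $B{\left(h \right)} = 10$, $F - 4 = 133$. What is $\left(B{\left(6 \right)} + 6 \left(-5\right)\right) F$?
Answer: $-2740$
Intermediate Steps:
$F = 137$ ($F = 4 + 133 = 137$)
$\left(B{\left(6 \right)} + 6 \left(-5\right)\right) F = \left(10 + 6 \left(-5\right)\right) 137 = \left(10 - 30\right) 137 = \left(-20\right) 137 = -2740$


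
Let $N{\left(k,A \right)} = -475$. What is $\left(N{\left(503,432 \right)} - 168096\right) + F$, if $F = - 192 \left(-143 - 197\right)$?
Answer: $-103291$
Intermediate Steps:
$F = 65280$ ($F = \left(-192\right) \left(-340\right) = 65280$)
$\left(N{\left(503,432 \right)} - 168096\right) + F = \left(-475 - 168096\right) + 65280 = -168571 + 65280 = -103291$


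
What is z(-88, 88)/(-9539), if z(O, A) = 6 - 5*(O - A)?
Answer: -886/9539 ≈ -0.092882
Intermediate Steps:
z(O, A) = 6 - 5*O + 5*A (z(O, A) = 6 + (-5*O + 5*A) = 6 - 5*O + 5*A)
z(-88, 88)/(-9539) = (6 - 5*(-88) + 5*88)/(-9539) = (6 + 440 + 440)*(-1/9539) = 886*(-1/9539) = -886/9539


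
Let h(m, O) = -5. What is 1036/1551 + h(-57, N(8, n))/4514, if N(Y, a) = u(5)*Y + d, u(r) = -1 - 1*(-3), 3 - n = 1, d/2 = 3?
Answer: 4668749/7001214 ≈ 0.66685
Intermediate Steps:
d = 6 (d = 2*3 = 6)
n = 2 (n = 3 - 1*1 = 3 - 1 = 2)
u(r) = 2 (u(r) = -1 + 3 = 2)
N(Y, a) = 6 + 2*Y (N(Y, a) = 2*Y + 6 = 6 + 2*Y)
1036/1551 + h(-57, N(8, n))/4514 = 1036/1551 - 5/4514 = 4668749/7001214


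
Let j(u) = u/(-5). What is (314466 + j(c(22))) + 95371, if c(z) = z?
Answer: 2049163/5 ≈ 4.0983e+5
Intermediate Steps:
j(u) = -u/5 (j(u) = u*(-⅕) = -u/5)
(314466 + j(c(22))) + 95371 = (314466 - ⅕*22) + 95371 = (314466 - 22/5) + 95371 = 1572308/5 + 95371 = 2049163/5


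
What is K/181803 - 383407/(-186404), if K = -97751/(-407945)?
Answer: 28435637942290249/13824769131743340 ≈ 2.0569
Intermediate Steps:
K = 97751/407945 (K = -97751*(-1/407945) = 97751/407945 ≈ 0.23962)
K/181803 - 383407/(-186404) = (97751/407945)/181803 - 383407/(-186404) = (97751/407945)*(1/181803) - 383407*(-1/186404) = 97751/74165624835 + 383407/186404 = 28435637942290249/13824769131743340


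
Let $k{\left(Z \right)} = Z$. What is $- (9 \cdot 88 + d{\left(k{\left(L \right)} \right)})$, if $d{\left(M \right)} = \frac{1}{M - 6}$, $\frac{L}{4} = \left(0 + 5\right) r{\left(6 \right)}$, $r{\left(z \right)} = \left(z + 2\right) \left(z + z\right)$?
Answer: $- \frac{1515889}{1914} \approx -792.0$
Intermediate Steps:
$r{\left(z \right)} = 2 z \left(2 + z\right)$ ($r{\left(z \right)} = \left(2 + z\right) 2 z = 2 z \left(2 + z\right)$)
$L = 1920$ ($L = 4 \left(0 + 5\right) 2 \cdot 6 \left(2 + 6\right) = 4 \cdot 5 \cdot 2 \cdot 6 \cdot 8 = 4 \cdot 5 \cdot 96 = 4 \cdot 480 = 1920$)
$d{\left(M \right)} = \frac{1}{-6 + M}$
$- (9 \cdot 88 + d{\left(k{\left(L \right)} \right)}) = - (9 \cdot 88 + \frac{1}{-6 + 1920}) = - (792 + \frac{1}{1914}) = \left(-1\right) \frac{1515889}{1914} = - \frac{1515889}{1914}$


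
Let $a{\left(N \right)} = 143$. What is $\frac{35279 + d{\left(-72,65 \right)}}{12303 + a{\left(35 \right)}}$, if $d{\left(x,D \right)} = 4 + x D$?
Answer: $\frac{30603}{12446} \approx 2.4589$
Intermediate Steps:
$d{\left(x,D \right)} = 4 + D x$
$\frac{35279 + d{\left(-72,65 \right)}}{12303 + a{\left(35 \right)}} = \frac{35279 + \left(4 + 65 \left(-72\right)\right)}{12303 + 143} = \frac{35279 + \left(4 - 4680\right)}{12446} = \left(35279 - 4676\right) \frac{1}{12446} = 30603 \cdot \frac{1}{12446} = \frac{30603}{12446}$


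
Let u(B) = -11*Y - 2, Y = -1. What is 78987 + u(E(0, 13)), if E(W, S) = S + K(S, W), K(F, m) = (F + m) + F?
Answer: 78996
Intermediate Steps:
K(F, m) = m + 2*F
E(W, S) = W + 3*S (E(W, S) = S + (W + 2*S) = W + 3*S)
u(B) = 9 (u(B) = -11*(-1) - 2 = 11 - 2 = 9)
78987 + u(E(0, 13)) = 78987 + 9 = 78996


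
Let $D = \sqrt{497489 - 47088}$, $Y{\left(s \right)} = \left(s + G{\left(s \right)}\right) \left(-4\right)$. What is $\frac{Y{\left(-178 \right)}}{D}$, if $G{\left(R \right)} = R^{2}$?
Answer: $- \frac{126024 \sqrt{329}}{12173} \approx -187.78$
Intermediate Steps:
$Y{\left(s \right)} = - 4 s - 4 s^{2}$ ($Y{\left(s \right)} = \left(s + s^{2}\right) \left(-4\right) = - 4 s - 4 s^{2}$)
$D = 37 \sqrt{329}$ ($D = \sqrt{450401} = 37 \sqrt{329} \approx 671.12$)
$\frac{Y{\left(-178 \right)}}{D} = \frac{4 \left(-178\right) \left(-1 - -178\right)}{37 \sqrt{329}} = 4 \left(-178\right) \left(-1 + 178\right) \frac{\sqrt{329}}{12173} = 4 \left(-178\right) 177 \frac{\sqrt{329}}{12173} = - 126024 \frac{\sqrt{329}}{12173} = - \frac{126024 \sqrt{329}}{12173}$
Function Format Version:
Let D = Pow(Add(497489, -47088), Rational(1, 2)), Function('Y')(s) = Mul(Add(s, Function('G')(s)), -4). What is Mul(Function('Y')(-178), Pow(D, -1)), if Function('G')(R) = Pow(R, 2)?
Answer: Mul(Rational(-126024, 12173), Pow(329, Rational(1, 2))) ≈ -187.78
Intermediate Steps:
Function('Y')(s) = Add(Mul(-4, s), Mul(-4, Pow(s, 2))) (Function('Y')(s) = Mul(Add(s, Pow(s, 2)), -4) = Add(Mul(-4, s), Mul(-4, Pow(s, 2))))
D = Mul(37, Pow(329, Rational(1, 2))) (D = Pow(450401, Rational(1, 2)) = Mul(37, Pow(329, Rational(1, 2))) ≈ 671.12)
Mul(Function('Y')(-178), Pow(D, -1)) = Mul(Mul(4, -178, Add(-1, Mul(-1, -178))), Pow(Mul(37, Pow(329, Rational(1, 2))), -1)) = Mul(Mul(4, -178, Add(-1, 178)), Mul(Rational(1, 12173), Pow(329, Rational(1, 2)))) = Mul(Mul(4, -178, 177), Mul(Rational(1, 12173), Pow(329, Rational(1, 2)))) = Mul(-126024, Mul(Rational(1, 12173), Pow(329, Rational(1, 2)))) = Mul(Rational(-126024, 12173), Pow(329, Rational(1, 2)))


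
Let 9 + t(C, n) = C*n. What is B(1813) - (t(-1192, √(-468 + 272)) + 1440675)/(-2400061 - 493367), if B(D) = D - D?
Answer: 26679/53582 - 4172*I/723357 ≈ 0.49791 - 0.0057676*I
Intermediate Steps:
B(D) = 0
t(C, n) = -9 + C*n
B(1813) - (t(-1192, √(-468 + 272)) + 1440675)/(-2400061 - 493367) = 0 - ((-9 - 1192*√(-468 + 272)) + 1440675)/(-2400061 - 493367) = 0 - ((-9 - 16688*I) + 1440675)/(-2893428) = 0 - ((-9 - 16688*I) + 1440675)*(-1)/2893428 = 0 - (1440666 - 16688*I)*(-1)/2893428 = 0 - (-26679/53582 + 4172*I/723357) = 0 + (26679/53582 - 4172*I/723357) = 26679/53582 - 4172*I/723357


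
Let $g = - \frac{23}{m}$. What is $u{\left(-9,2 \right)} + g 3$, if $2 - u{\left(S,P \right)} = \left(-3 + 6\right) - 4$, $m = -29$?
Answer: $\frac{156}{29} \approx 5.3793$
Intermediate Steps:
$u{\left(S,P \right)} = 3$ ($u{\left(S,P \right)} = 2 - \left(\left(-3 + 6\right) - 4\right) = 2 - \left(3 - 4\right) = 2 - -1 = 2 + 1 = 3$)
$g = \frac{23}{29}$ ($g = - \frac{23}{-29} = \left(-23\right) \left(- \frac{1}{29}\right) = \frac{23}{29} \approx 0.7931$)
$u{\left(-9,2 \right)} + g 3 = 3 + \frac{23}{29} \cdot 3 = 3 + \frac{69}{29} = \frac{156}{29}$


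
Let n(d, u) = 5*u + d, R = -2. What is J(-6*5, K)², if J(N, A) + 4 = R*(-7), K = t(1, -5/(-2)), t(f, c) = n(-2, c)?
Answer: 100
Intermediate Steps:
n(d, u) = d + 5*u
t(f, c) = -2 + 5*c
K = 21/2 (K = -2 + 5*(-5/(-2)) = -2 + 5*(-5*(-½)) = -2 + 5*(5/2) = -2 + 25/2 = 21/2 ≈ 10.500)
J(N, A) = 10 (J(N, A) = -4 - 2*(-7) = -4 + 14 = 10)
J(-6*5, K)² = 10² = 100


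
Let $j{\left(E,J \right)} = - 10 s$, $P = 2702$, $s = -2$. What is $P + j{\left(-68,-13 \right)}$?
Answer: $2722$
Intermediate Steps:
$j{\left(E,J \right)} = 20$ ($j{\left(E,J \right)} = \left(-10\right) \left(-2\right) = 20$)
$P + j{\left(-68,-13 \right)} = 2702 + 20 = 2722$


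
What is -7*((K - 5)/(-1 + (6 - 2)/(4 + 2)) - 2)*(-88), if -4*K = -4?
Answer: 6160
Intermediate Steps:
K = 1 (K = -1/4*(-4) = 1)
-7*((K - 5)/(-1 + (6 - 2)/(4 + 2)) - 2)*(-88) = -7*((1 - 5)/(-1 + (6 - 2)/(4 + 2)) - 2)*(-88) = -7*(-4/(-1 + 4/6) - 2)*(-88) = -7*(-4/(-1 + 4*(1/6)) - 2)*(-88) = -7*(-4/(-1 + 2/3) - 2)*(-88) = -7*(-4/(-1/3) - 2)*(-88) = -7*(-4*(-3) - 2)*(-88) = -7*(12 - 2)*(-88) = -7*10*(-88) = -70*(-88) = 6160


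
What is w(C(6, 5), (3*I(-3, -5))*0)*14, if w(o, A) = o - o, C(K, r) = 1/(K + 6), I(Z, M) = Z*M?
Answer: 0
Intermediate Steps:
I(Z, M) = M*Z
C(K, r) = 1/(6 + K)
w(o, A) = 0
w(C(6, 5), (3*I(-3, -5))*0)*14 = 0*14 = 0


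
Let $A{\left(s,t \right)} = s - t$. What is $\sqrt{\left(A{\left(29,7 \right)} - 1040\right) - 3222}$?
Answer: $4 i \sqrt{265} \approx 65.115 i$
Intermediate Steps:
$\sqrt{\left(A{\left(29,7 \right)} - 1040\right) - 3222} = \sqrt{\left(\left(29 - 7\right) - 1040\right) - 3222} = \sqrt{\left(22 - 1040\right) - 3222} = \sqrt{-1018 - 3222} = \sqrt{-4240} = 4 i \sqrt{265}$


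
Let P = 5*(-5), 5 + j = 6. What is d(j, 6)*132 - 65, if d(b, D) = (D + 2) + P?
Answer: -2309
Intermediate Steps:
j = 1 (j = -5 + 6 = 1)
P = -25
d(b, D) = -23 + D (d(b, D) = (D + 2) - 25 = (2 + D) - 25 = -23 + D)
d(j, 6)*132 - 65 = (-23 + 6)*132 - 65 = -17*132 - 65 = -2244 - 65 = -2309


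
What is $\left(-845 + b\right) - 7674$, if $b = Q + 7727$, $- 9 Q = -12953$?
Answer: $\frac{5825}{9} \approx 647.22$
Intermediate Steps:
$Q = \frac{12953}{9}$ ($Q = \left(- \frac{1}{9}\right) \left(-12953\right) = \frac{12953}{9} \approx 1439.2$)
$b = \frac{82496}{9}$ ($b = \frac{12953}{9} + 7727 = \frac{82496}{9} \approx 9166.2$)
$\left(-845 + b\right) - 7674 = \left(-845 + \frac{82496}{9}\right) - 7674 = \frac{74891}{9} - 7674 = \frac{5825}{9}$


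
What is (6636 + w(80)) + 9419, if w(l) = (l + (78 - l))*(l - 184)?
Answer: 7943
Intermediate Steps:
w(l) = -14352 + 78*l (w(l) = 78*(-184 + l) = -14352 + 78*l)
(6636 + w(80)) + 9419 = (6636 + (-14352 + 78*80)) + 9419 = (6636 + (-14352 + 6240)) + 9419 = (6636 - 8112) + 9419 = -1476 + 9419 = 7943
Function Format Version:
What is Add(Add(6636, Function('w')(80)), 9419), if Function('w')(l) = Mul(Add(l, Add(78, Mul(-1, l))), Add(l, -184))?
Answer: 7943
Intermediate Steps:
Function('w')(l) = Add(-14352, Mul(78, l)) (Function('w')(l) = Mul(78, Add(-184, l)) = Add(-14352, Mul(78, l)))
Add(Add(6636, Function('w')(80)), 9419) = Add(Add(6636, Add(-14352, Mul(78, 80))), 9419) = Add(Add(6636, Add(-14352, 6240)), 9419) = Add(Add(6636, -8112), 9419) = Add(-1476, 9419) = 7943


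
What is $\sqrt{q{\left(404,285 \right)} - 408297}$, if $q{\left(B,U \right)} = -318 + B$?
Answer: $i \sqrt{408211} \approx 638.91 i$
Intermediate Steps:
$\sqrt{q{\left(404,285 \right)} - 408297} = \sqrt{\left(-318 + 404\right) - 408297} = \sqrt{86 - 408297} = \sqrt{-408211} = i \sqrt{408211}$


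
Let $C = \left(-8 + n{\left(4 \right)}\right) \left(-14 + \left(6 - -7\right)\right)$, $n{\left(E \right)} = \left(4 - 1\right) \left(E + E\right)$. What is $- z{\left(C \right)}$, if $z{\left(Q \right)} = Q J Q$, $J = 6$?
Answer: $-1536$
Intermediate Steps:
$n{\left(E \right)} = 6 E$ ($n{\left(E \right)} = 3 \cdot 2 E = 6 E$)
$C = -16$ ($C = \left(-8 + 6 \cdot 4\right) \left(-14 + \left(6 - -7\right)\right) = \left(-8 + 24\right) \left(-14 + \left(6 + 7\right)\right) = 16 \left(-14 + 13\right) = 16 \left(-1\right) = -16$)
$z{\left(Q \right)} = 6 Q^{2}$ ($z{\left(Q \right)} = Q 6 Q = 6 Q Q = 6 Q^{2}$)
$- z{\left(C \right)} = - 6 \left(-16\right)^{2} = - 6 \cdot 256 = \left(-1\right) 1536 = -1536$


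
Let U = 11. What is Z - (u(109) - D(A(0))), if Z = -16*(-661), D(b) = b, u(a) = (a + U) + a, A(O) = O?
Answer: 10347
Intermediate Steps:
u(a) = 11 + 2*a (u(a) = (a + 11) + a = (11 + a) + a = 11 + 2*a)
Z = 10576
Z - (u(109) - D(A(0))) = 10576 - ((11 + 2*109) - 1*0) = 10576 - ((11 + 218) + 0) = 10576 - (229 + 0) = 10576 - 1*229 = 10576 - 229 = 10347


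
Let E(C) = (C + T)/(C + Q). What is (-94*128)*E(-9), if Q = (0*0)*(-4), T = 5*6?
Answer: 84224/3 ≈ 28075.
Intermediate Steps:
T = 30
Q = 0 (Q = 0*(-4) = 0)
E(C) = (30 + C)/C (E(C) = (C + 30)/(C + 0) = (30 + C)/C)
(-94*128)*E(-9) = (-94*128)*((30 - 9)/(-9)) = -(-12032)*21/9 = -12032*(-7/3) = 84224/3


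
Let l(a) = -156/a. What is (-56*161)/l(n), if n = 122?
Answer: 274988/39 ≈ 7051.0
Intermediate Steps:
(-56*161)/l(n) = (-56*161)/((-156/122)) = -9016/((-156*1/122)) = -9016/(-78/61) = -9016*(-61/78) = 274988/39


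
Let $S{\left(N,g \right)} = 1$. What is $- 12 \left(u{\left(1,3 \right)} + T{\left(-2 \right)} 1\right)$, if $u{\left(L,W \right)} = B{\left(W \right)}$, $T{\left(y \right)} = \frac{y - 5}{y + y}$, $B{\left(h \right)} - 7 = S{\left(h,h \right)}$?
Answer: $-117$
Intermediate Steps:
$B{\left(h \right)} = 8$ ($B{\left(h \right)} = 7 + 1 = 8$)
$T{\left(y \right)} = \frac{-5 + y}{2 y}$
$u{\left(L,W \right)} = 8$
$- 12 \left(u{\left(1,3 \right)} + T{\left(-2 \right)} 1\right) = - 12 \left(8 + \frac{-5 - 2}{2 \left(-2\right)} 1\right) = - 12 \left(8 + \frac{1}{2} \left(- \frac{1}{2}\right) \left(-7\right) 1\right) = - 12 \left(8 + \frac{7}{4} \cdot 1\right) = - 12 \left(8 + \frac{7}{4}\right) = \left(-12\right) \frac{39}{4} = -117$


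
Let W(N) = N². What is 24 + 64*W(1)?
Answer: 88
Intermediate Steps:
24 + 64*W(1) = 24 + 64*1² = 24 + 64*1 = 24 + 64 = 88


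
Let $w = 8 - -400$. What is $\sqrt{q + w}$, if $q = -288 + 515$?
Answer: $\sqrt{635} \approx 25.199$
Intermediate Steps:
$q = 227$
$w = 408$ ($w = 8 + 400 = 408$)
$\sqrt{q + w} = \sqrt{227 + 408} = \sqrt{635}$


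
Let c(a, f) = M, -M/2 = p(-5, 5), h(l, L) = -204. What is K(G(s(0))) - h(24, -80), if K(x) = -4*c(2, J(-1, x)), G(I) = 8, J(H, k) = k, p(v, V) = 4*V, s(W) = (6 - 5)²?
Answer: 364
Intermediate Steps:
s(W) = 1 (s(W) = 1² = 1)
M = -40 (M = -8*5 = -2*20 = -40)
c(a, f) = -40
K(x) = 160 (K(x) = -4*(-40) = 160)
K(G(s(0))) - h(24, -80) = 160 - 1*(-204) = 160 + 204 = 364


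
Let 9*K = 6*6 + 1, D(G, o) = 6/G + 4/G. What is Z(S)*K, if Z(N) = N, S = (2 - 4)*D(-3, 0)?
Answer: 740/27 ≈ 27.407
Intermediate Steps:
D(G, o) = 10/G
S = 20/3 (S = (2 - 4)*(10/(-3)) = -20*(-1)/3 = -2*(-10/3) = 20/3 ≈ 6.6667)
K = 37/9 (K = (6*6 + 1)/9 = (36 + 1)/9 = (⅑)*37 = 37/9 ≈ 4.1111)
Z(S)*K = (20/3)*(37/9) = 740/27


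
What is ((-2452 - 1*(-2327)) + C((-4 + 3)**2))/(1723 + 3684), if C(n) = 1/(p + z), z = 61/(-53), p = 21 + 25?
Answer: -297072/12852439 ≈ -0.023114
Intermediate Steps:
p = 46
z = -61/53 (z = 61*(-1/53) = -61/53 ≈ -1.1509)
C(n) = 53/2377 (C(n) = 1/(46 - 61/53) = 1/(2377/53) = 53/2377)
((-2452 - 1*(-2327)) + C((-4 + 3)**2))/(1723 + 3684) = ((-2452 - 1*(-2327)) + 53/2377)/(1723 + 3684) = ((-2452 + 2327) + 53/2377)/5407 = (-125 + 53/2377)*(1/5407) = -297072/2377*1/5407 = -297072/12852439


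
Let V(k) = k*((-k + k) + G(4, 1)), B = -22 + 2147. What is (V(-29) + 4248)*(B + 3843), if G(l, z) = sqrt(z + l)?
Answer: 25352064 - 173072*sqrt(5) ≈ 2.4965e+7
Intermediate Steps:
G(l, z) = sqrt(l + z)
B = 2125
V(k) = k*sqrt(5) (V(k) = k*((-k + k) + sqrt(4 + 1)) = k*(0 + sqrt(5)) = k*sqrt(5))
(V(-29) + 4248)*(B + 3843) = (-29*sqrt(5) + 4248)*(2125 + 3843) = (4248 - 29*sqrt(5))*5968 = 25352064 - 173072*sqrt(5)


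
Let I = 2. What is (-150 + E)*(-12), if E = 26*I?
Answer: 1176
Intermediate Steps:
E = 52 (E = 26*2 = 52)
(-150 + E)*(-12) = (-150 + 52)*(-12) = -98*(-12) = 1176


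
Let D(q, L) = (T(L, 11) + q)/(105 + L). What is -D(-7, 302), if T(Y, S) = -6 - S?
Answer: 24/407 ≈ 0.058968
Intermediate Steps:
D(q, L) = (-17 + q)/(105 + L) (D(q, L) = ((-6 - 1*11) + q)/(105 + L) = ((-6 - 11) + q)/(105 + L) = (-17 + q)/(105 + L))
-D(-7, 302) = -(-17 - 7)/(105 + 302) = -(-24)/407 = -1*(-24/407) = 24/407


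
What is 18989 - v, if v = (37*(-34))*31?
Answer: 57987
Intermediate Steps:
v = -38998 (v = -1258*31 = -38998)
18989 - v = 18989 - 1*(-38998) = 18989 + 38998 = 57987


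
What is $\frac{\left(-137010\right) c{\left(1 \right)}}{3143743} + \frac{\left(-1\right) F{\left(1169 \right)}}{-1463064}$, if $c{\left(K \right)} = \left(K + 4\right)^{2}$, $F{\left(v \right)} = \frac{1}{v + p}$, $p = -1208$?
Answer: $- \frac{195443041817743}{179380391133528} \approx -1.0895$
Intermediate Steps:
$F{\left(v \right)} = \frac{1}{-1208 + v}$ ($F{\left(v \right)} = \frac{1}{v - 1208} = \frac{1}{-1208 + v}$)
$c{\left(K \right)} = \left(4 + K\right)^{2}$
$\frac{\left(-137010\right) c{\left(1 \right)}}{3143743} + \frac{\left(-1\right) F{\left(1169 \right)}}{-1463064} = \frac{\left(-137010\right) \left(4 + 1\right)^{2}}{3143743} + \frac{\left(-1\right) \frac{1}{-1208 + 1169}}{-1463064} = - 137010 \cdot 5^{2} \cdot \frac{1}{3143743} + - \frac{1}{-39} \left(- \frac{1}{1463064}\right) = \left(-137010\right) 25 \cdot \frac{1}{3143743} + \left(-1\right) \left(- \frac{1}{39}\right) \left(- \frac{1}{1463064}\right) = \left(-3425250\right) \frac{1}{3143743} + \frac{1}{39} \left(- \frac{1}{1463064}\right) = - \frac{3425250}{3143743} - \frac{1}{57059496} = - \frac{195443041817743}{179380391133528}$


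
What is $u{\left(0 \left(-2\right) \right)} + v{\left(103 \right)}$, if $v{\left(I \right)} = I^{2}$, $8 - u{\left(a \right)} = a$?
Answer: $10617$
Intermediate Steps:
$u{\left(a \right)} = 8 - a$
$u{\left(0 \left(-2\right) \right)} + v{\left(103 \right)} = \left(8 - 0 \left(-2\right)\right) + 103^{2} = \left(8 - 0\right) + 10609 = \left(8 + 0\right) + 10609 = 8 + 10609 = 10617$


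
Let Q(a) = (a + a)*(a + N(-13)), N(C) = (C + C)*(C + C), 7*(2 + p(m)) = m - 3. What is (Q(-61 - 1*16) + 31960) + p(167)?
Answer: -421852/7 ≈ -60265.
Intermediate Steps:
p(m) = -17/7 + m/7 (p(m) = -2 + (m - 3)/7 = -2 + (-3 + m)/7 = -2 + (-3/7 + m/7) = -17/7 + m/7)
N(C) = 4*C² (N(C) = (2*C)*(2*C) = 4*C²)
Q(a) = 2*a*(676 + a) (Q(a) = (a + a)*(a + 4*(-13)²) = (2*a)*(a + 4*169) = (2*a)*(a + 676) = (2*a)*(676 + a) = 2*a*(676 + a))
(Q(-61 - 1*16) + 31960) + p(167) = (2*(-61 - 1*16)*(676 + (-61 - 1*16)) + 31960) + (-17/7 + (⅐)*167) = (2*(-61 - 16)*(676 + (-61 - 16)) + 31960) + (-17/7 + 167/7) = (2*(-77)*(676 - 77) + 31960) + 150/7 = (2*(-77)*599 + 31960) + 150/7 = (-92246 + 31960) + 150/7 = -60286 + 150/7 = -421852/7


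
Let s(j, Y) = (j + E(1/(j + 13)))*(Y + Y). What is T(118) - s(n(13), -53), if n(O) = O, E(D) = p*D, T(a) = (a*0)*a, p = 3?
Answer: 18073/13 ≈ 1390.2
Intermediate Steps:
T(a) = 0 (T(a) = 0*a = 0)
E(D) = 3*D
s(j, Y) = 2*Y*(j + 3/(13 + j)) (s(j, Y) = (j + 3/(j + 13))*(Y + Y) = (j + 3/(13 + j))*(2*Y) = 2*Y*(j + 3/(13 + j)))
T(118) - s(n(13), -53) = 0 - 2*(-53)*(3 + 13*(13 + 13))/(13 + 13) = 0 - 2*(-53)*(3 + 13*26)/26 = 0 - 2*(-53)*(3 + 338)/26 = 0 - 2*(-53)*341/26 = 0 - 1*(-18073/13) = 0 + 18073/13 = 18073/13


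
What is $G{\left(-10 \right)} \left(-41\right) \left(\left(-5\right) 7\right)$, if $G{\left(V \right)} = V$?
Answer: $-14350$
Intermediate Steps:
$G{\left(-10 \right)} \left(-41\right) \left(\left(-5\right) 7\right) = \left(-10\right) \left(-41\right) \left(\left(-5\right) 7\right) = 410 \left(-35\right) = -14350$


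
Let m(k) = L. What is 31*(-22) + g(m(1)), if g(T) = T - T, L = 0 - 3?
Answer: -682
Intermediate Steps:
L = -3
m(k) = -3
g(T) = 0
31*(-22) + g(m(1)) = 31*(-22) + 0 = -682 + 0 = -682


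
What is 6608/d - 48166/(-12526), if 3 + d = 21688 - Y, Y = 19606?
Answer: 13064923/1860111 ≈ 7.0237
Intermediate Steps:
d = 2079 (d = -3 + (21688 - 1*19606) = -3 + (21688 - 19606) = -3 + 2082 = 2079)
6608/d - 48166/(-12526) = 6608/2079 - 48166/(-12526) = 6608*(1/2079) - 48166*(-1/12526) = 944/297 + 24083/6263 = 13064923/1860111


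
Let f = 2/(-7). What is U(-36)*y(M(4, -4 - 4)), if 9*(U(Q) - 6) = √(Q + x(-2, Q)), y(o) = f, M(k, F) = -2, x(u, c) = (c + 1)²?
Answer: -12/7 - 2*√1189/63 ≈ -2.8089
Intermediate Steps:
f = -2/7 (f = 2*(-⅐) = -2/7 ≈ -0.28571)
x(u, c) = (1 + c)²
y(o) = -2/7
U(Q) = 6 + √(Q + (1 + Q)²)/9
U(-36)*y(M(4, -4 - 4)) = (6 + √(-36 + (1 - 36)²)/9)*(-2/7) = (6 + √(-36 + (-35)²)/9)*(-2/7) = (6 + √(-36 + 1225)/9)*(-2/7) = (6 + √1189/9)*(-2/7) = -12/7 - 2*√1189/63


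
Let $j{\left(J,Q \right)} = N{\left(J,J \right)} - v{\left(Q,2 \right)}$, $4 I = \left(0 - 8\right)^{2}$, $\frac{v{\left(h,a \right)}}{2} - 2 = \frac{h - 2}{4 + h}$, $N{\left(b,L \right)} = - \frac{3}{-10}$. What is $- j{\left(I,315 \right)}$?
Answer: $\frac{18063}{3190} \approx 5.6624$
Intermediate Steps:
$N{\left(b,L \right)} = \frac{3}{10}$ ($N{\left(b,L \right)} = \left(-3\right) \left(- \frac{1}{10}\right) = \frac{3}{10}$)
$v{\left(h,a \right)} = 4 + \frac{2 \left(-2 + h\right)}{4 + h}$ ($v{\left(h,a \right)} = 4 + 2 \frac{h - 2}{4 + h} = 4 + 2 \frac{-2 + h}{4 + h} = 4 + \frac{2 \left(-2 + h\right)}{4 + h}$)
$I = 16$ ($I = \frac{\left(0 - 8\right)^{2}}{4} = \frac{\left(-8\right)^{2}}{4} = \frac{1}{4} \cdot 64 = 16$)
$j{\left(J,Q \right)} = \frac{3}{10} - \frac{6 \left(2 + Q\right)}{4 + Q}$
$- j{\left(I,315 \right)} = - \frac{3 \left(-36 - 5985\right)}{10 \left(4 + 315\right)} = - \frac{3 \left(-36 - 5985\right)}{10 \cdot 319} = - \frac{3 \left(-6021\right)}{10 \cdot 319} = \left(-1\right) \left(- \frac{18063}{3190}\right) = \frac{18063}{3190}$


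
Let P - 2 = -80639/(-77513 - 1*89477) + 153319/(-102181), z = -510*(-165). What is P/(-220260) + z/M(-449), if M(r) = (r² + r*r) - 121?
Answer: 105419228840986246817/504972026817598433800 ≈ 0.20876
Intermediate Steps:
z = 84150
M(r) = -121 + 2*r² (M(r) = (r² + r²) - 121 = 2*r² - 121 = -121 + 2*r²)
P = 16763444229/17063205190 (P = 2 + (-80639/(-77513 - 1*89477) + 153319/(-102181)) = 2 + (-80639/(-77513 - 89477) + 153319*(-1/102181)) = 2 + (-80639/(-166990) - 153319/102181) = 2 + (-80639*(-1/166990) - 153319/102181) = 2 + (80639/166990 - 153319/102181) = 2 - 17362966151/17063205190 = 16763444229/17063205190 ≈ 0.98243)
P/(-220260) + z/M(-449) = (16763444229/17063205190)/(-220260) + 84150/(-121 + 2*(-449)²) = (16763444229/17063205190)*(-1/220260) + 84150/(-121 + 2*201601) = -5587814743/1252780525049800 + 84150/(-121 + 403202) = -5587814743/1252780525049800 + 84150/403081 = 105419228840986246817/504972026817598433800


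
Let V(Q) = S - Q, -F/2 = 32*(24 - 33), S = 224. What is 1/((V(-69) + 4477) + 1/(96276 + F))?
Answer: 96852/461984041 ≈ 0.00020964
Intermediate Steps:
F = 576 (F = -64*(24 - 33) = -64*(-9) = -2*(-288) = 576)
V(Q) = 224 - Q
1/((V(-69) + 4477) + 1/(96276 + F)) = 1/(((224 - 1*(-69)) + 4477) + 1/(96276 + 576)) = 1/(((224 + 69) + 4477) + 1/96852) = 1/((293 + 4477) + 1/96852) = 1/(4770 + 1/96852) = 1/(461984041/96852) = 96852/461984041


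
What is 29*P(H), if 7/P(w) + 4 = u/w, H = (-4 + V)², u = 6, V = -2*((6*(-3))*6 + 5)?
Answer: -4141606/81605 ≈ -50.752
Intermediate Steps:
V = 206 (V = -2*(-18*6 + 5) = -2*(-108 + 5) = -2*(-103) = 206)
H = 40804 (H = (-4 + 206)² = 202² = 40804)
P(w) = 7/(-4 + 6/w)
29*P(H) = 29*(-7*40804/(-6 + 4*40804)) = 29*(-7*40804/(-6 + 163216)) = 29*(-7*40804/163210) = 29*(-7*40804*1/163210) = 29*(-142814/81605) = -4141606/81605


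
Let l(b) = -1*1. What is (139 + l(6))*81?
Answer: 11178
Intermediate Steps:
l(b) = -1
(139 + l(6))*81 = (139 - 1)*81 = 138*81 = 11178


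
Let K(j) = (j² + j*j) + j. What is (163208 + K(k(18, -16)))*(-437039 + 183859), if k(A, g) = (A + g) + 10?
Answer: -41396955440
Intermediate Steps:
k(A, g) = 10 + A + g
K(j) = j + 2*j² (K(j) = (j² + j²) + j = 2*j² + j = j + 2*j²)
(163208 + K(k(18, -16)))*(-437039 + 183859) = (163208 + (10 + 18 - 16)*(1 + 2*(10 + 18 - 16)))*(-437039 + 183859) = (163208 + 12*(1 + 2*12))*(-253180) = (163208 + 12*(1 + 24))*(-253180) = (163208 + 12*25)*(-253180) = (163208 + 300)*(-253180) = 163508*(-253180) = -41396955440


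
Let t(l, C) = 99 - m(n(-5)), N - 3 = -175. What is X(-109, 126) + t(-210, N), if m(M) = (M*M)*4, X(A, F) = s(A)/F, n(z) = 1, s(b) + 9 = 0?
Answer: 1329/14 ≈ 94.929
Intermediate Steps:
s(b) = -9 (s(b) = -9 + 0 = -9)
X(A, F) = -9/F
m(M) = 4*M**2 (m(M) = M**2*4 = 4*M**2)
N = -172 (N = 3 - 175 = -172)
t(l, C) = 95 (t(l, C) = 99 - 4*1**2 = 99 - 4 = 95)
X(-109, 126) + t(-210, N) = -9/126 + 95 = -9*1/126 + 95 = -1/14 + 95 = 1329/14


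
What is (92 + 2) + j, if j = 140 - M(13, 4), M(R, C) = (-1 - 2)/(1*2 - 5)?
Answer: 233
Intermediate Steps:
M(R, C) = 1 (M(R, C) = -3/(2 - 5) = -3/(-3) = -3*(-1/3) = 1)
j = 139 (j = 140 - 1*1 = 140 - 1 = 139)
(92 + 2) + j = (92 + 2) + 139 = 94 + 139 = 233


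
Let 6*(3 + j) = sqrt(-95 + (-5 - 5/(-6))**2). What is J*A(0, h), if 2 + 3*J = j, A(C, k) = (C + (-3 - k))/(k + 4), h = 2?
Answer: 25/18 - 5*I*sqrt(2795)/648 ≈ 1.3889 - 0.40793*I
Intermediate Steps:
A(C, k) = (-3 + C - k)/(4 + k)
j = -3 + I*sqrt(2795)/36 (j = -3 + sqrt(-95 + (-5 - 5/(-6))**2)/6 = -3 + sqrt(-95 + (-5 - 5*(-1/6))**2)/6 = -3 + sqrt(-95 + (-5 + 5/6)**2)/6 = -3 + sqrt(-95 + (-25/6)**2)/6 = -3 + sqrt(-95 + 625/36)/6 = -3 + sqrt(-2795/36)/6 = -3 + (I*sqrt(2795)/6)/6 = -3 + I*sqrt(2795)/36 ≈ -3.0 + 1.4685*I)
J = -5/3 + I*sqrt(2795)/108 (J = -2/3 + (-3 + I*sqrt(2795)/36)/3 = -2/3 + (-1 + I*sqrt(2795)/108) = -5/3 + I*sqrt(2795)/108 ≈ -1.6667 + 0.48952*I)
J*A(0, h) = (-5/3 + I*sqrt(2795)/108)*((-3 + 0 - 1*2)/(4 + 2)) = (-5/3 + I*sqrt(2795)/108)*((-3 + 0 - 2)/6) = (-5/3 + I*sqrt(2795)/108)*((1/6)*(-5)) = (-5/3 + I*sqrt(2795)/108)*(-5/6) = 25/18 - 5*I*sqrt(2795)/648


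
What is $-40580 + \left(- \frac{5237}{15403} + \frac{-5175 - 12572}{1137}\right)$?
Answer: $- \frac{710965413890}{17513211} \approx -40596.0$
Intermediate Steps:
$-40580 + \left(- \frac{5237}{15403} + \frac{-5175 - 12572}{1137}\right) = -40580 - \frac{279311510}{17513211} = - \frac{710965413890}{17513211}$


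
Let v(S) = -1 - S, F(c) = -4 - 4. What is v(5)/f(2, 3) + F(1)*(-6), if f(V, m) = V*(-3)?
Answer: 49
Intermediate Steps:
F(c) = -8
f(V, m) = -3*V
v(5)/f(2, 3) + F(1)*(-6) = (-1 - 1*5)/((-3*2)) - 8*(-6) = (-1 - 5)/(-6) + 48 = -6*(-1/6) + 48 = 1 + 48 = 49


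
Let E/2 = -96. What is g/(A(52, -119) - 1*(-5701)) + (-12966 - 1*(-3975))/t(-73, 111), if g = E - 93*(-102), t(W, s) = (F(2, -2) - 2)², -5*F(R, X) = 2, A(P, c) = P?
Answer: -143532471/92048 ≈ -1559.3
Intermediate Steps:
E = -192 (E = 2*(-96) = -192)
F(R, X) = -⅖ (F(R, X) = -⅕*2 = -⅖)
t(W, s) = 144/25 (t(W, s) = (-⅖ - 2)² = (-12/5)² = 144/25)
g = 9294 (g = -192 - 93*(-102) = -192 + 9486 = 9294)
g/(A(52, -119) - 1*(-5701)) + (-12966 - 1*(-3975))/t(-73, 111) = 9294/(52 - 1*(-5701)) + (-12966 - 1*(-3975))/(144/25) = 9294/(52 + 5701) + (-12966 + 3975)*(25/144) = 9294/5753 - 8991*25/144 = 9294*(1/5753) - 24975/16 = 9294/5753 - 24975/16 = -143532471/92048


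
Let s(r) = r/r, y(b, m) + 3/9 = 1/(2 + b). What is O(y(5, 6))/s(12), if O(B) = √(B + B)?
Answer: 2*I*√42/21 ≈ 0.61721*I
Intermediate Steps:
y(b, m) = -⅓ + 1/(2 + b)
s(r) = 1
O(B) = √2*√B (O(B) = √(2*B) = √2*√B)
O(y(5, 6))/s(12) = (√2*√((1 - 1*5)/(3*(2 + 5))))/1 = (√2*√((⅓)*(1 - 5)/7))*1 = (√2*√((⅓)*(⅐)*(-4)))*1 = (√2*√(-4/21))*1 = (√2*(2*I*√21/21))*1 = (2*I*√42/21)*1 = 2*I*√42/21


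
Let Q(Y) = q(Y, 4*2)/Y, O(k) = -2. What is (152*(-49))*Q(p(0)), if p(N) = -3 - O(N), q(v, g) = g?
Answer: 59584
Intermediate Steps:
p(N) = -1 (p(N) = -3 - 1*(-2) = -3 + 2 = -1)
Q(Y) = 8/Y (Q(Y) = (4*2)/Y = 8/Y)
(152*(-49))*Q(p(0)) = (152*(-49))*(8/(-1)) = -59584*(-1) = -7448*(-8) = 59584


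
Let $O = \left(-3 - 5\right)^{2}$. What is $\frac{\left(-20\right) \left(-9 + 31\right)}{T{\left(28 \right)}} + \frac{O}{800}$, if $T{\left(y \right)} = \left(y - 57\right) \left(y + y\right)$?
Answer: $\frac{1781}{5075} \approx 0.35094$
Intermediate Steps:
$T{\left(y \right)} = 2 y \left(-57 + y\right)$ ($T{\left(y \right)} = \left(-57 + y\right) 2 y = 2 y \left(-57 + y\right)$)
$O = 64$ ($O = \left(-3 - 5\right)^{2} = \left(-8\right)^{2} = 64$)
$\frac{\left(-20\right) \left(-9 + 31\right)}{T{\left(28 \right)}} + \frac{O}{800} = \frac{\left(-20\right) \left(-9 + 31\right)}{2 \cdot 28 \left(-57 + 28\right)} + \frac{64}{800} = \frac{\left(-20\right) 22}{2 \cdot 28 \left(-29\right)} + 64 \cdot \frac{1}{800} = - \frac{440}{-1624} + \frac{2}{25} = \left(-440\right) \left(- \frac{1}{1624}\right) + \frac{2}{25} = \frac{55}{203} + \frac{2}{25} = \frac{1781}{5075}$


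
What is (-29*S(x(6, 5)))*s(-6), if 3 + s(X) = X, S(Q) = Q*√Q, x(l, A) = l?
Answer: 1566*√6 ≈ 3835.9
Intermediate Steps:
S(Q) = Q^(3/2)
s(X) = -3 + X
(-29*S(x(6, 5)))*s(-6) = (-174*√6)*(-3 - 6) = -174*√6*(-9) = 1566*√6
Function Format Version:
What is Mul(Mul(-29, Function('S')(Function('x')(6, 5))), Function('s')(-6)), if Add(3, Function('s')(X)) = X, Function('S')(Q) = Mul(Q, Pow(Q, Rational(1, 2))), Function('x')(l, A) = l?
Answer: Mul(1566, Pow(6, Rational(1, 2))) ≈ 3835.9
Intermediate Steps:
Function('S')(Q) = Pow(Q, Rational(3, 2))
Function('s')(X) = Add(-3, X)
Mul(Mul(-29, Function('S')(Function('x')(6, 5))), Function('s')(-6)) = Mul(Mul(-29, Pow(6, Rational(3, 2))), Add(-3, -6)) = Mul(Mul(-29, Mul(6, Pow(6, Rational(1, 2)))), -9) = Mul(Mul(-174, Pow(6, Rational(1, 2))), -9) = Mul(1566, Pow(6, Rational(1, 2)))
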